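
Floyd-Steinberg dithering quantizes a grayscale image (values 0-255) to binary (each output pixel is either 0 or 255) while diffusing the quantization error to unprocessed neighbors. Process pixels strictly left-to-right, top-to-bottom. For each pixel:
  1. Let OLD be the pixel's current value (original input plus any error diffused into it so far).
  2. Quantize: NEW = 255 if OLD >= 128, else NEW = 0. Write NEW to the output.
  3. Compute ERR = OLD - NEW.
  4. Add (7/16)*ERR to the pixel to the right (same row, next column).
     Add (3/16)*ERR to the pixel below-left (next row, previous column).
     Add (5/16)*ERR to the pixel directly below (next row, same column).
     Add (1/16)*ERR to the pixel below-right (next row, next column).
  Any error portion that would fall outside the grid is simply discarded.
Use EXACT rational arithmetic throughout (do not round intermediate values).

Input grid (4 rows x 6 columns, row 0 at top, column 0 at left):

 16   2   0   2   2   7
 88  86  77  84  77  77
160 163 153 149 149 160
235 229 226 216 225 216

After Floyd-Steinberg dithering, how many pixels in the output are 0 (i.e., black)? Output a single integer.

(0,0): OLD=16 → NEW=0, ERR=16
(0,1): OLD=9 → NEW=0, ERR=9
(0,2): OLD=63/16 → NEW=0, ERR=63/16
(0,3): OLD=953/256 → NEW=0, ERR=953/256
(0,4): OLD=14863/4096 → NEW=0, ERR=14863/4096
(0,5): OLD=562793/65536 → NEW=0, ERR=562793/65536
(1,0): OLD=1515/16 → NEW=0, ERR=1515/16
(1,1): OLD=16893/128 → NEW=255, ERR=-15747/128
(1,2): OLD=105137/4096 → NEW=0, ERR=105137/4096
(1,3): OLD=1594485/16384 → NEW=0, ERR=1594485/16384
(1,4): OLD=128507319/1048576 → NEW=0, ERR=128507319/1048576
(1,5): OLD=2240225233/16777216 → NEW=255, ERR=-2037964847/16777216
(2,0): OLD=341039/2048 → NEW=255, ERR=-181201/2048
(2,1): OLD=6329285/65536 → NEW=0, ERR=6329285/65536
(2,2): OLD=224219439/1048576 → NEW=255, ERR=-43167441/1048576
(2,3): OLD=1560152663/8388608 → NEW=255, ERR=-578942377/8388608
(2,4): OLD=37691133285/268435456 → NEW=255, ERR=-30759907995/268435456
(2,5): OLD=341736097299/4294967296 → NEW=0, ERR=341736097299/4294967296
(3,0): OLD=236411055/1048576 → NEW=255, ERR=-30975825/1048576
(3,1): OLD=1954608627/8388608 → NEW=255, ERR=-184486413/8388608
(3,2): OLD=13194212673/67108864 → NEW=255, ERR=-3918547647/67108864
(3,3): OLD=622032232619/4294967296 → NEW=255, ERR=-473184427861/4294967296
(3,4): OLD=5208794212923/34359738368 → NEW=255, ERR=-3552939070917/34359738368
(3,5): OLD=103608857971989/549755813888 → NEW=255, ERR=-36578874569451/549755813888
Output grid:
  Row 0: ......  (6 black, running=6)
  Row 1: .#...#  (4 black, running=10)
  Row 2: #.###.  (2 black, running=12)
  Row 3: ######  (0 black, running=12)

Answer: 12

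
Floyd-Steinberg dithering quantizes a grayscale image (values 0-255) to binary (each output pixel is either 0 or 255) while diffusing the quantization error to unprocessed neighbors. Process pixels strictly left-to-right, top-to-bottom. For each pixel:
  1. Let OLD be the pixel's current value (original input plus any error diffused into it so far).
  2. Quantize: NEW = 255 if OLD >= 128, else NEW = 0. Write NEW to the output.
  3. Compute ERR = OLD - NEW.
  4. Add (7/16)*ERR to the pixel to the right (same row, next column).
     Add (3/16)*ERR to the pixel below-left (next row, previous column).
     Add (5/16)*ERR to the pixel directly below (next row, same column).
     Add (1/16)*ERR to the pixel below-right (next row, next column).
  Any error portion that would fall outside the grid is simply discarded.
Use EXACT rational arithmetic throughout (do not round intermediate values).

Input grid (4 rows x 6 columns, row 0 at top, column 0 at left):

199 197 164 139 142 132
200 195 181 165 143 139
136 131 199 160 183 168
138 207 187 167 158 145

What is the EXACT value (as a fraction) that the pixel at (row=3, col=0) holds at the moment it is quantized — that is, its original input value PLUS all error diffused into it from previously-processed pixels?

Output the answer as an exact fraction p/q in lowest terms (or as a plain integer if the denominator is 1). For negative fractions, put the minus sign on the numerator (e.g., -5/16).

(0,0): OLD=199 → NEW=255, ERR=-56
(0,1): OLD=345/2 → NEW=255, ERR=-165/2
(0,2): OLD=4093/32 → NEW=0, ERR=4093/32
(0,3): OLD=99819/512 → NEW=255, ERR=-30741/512
(0,4): OLD=948077/8192 → NEW=0, ERR=948077/8192
(0,5): OLD=23938043/131072 → NEW=255, ERR=-9485317/131072
(1,0): OLD=5345/32 → NEW=255, ERR=-2815/32
(1,1): OLD=38711/256 → NEW=255, ERR=-26569/256
(1,2): OLD=1303763/8192 → NEW=255, ERR=-785197/8192
(1,3): OLD=4390815/32768 → NEW=255, ERR=-3965025/32768
(1,4): OLD=228392549/2097152 → NEW=0, ERR=228392549/2097152
(1,5): OLD=5746696243/33554432 → NEW=255, ERR=-2809683917/33554432
(2,0): OLD=364749/4096 → NEW=0, ERR=364749/4096
(2,1): OLD=14949647/131072 → NEW=0, ERR=14949647/131072
(2,2): OLD=397981389/2097152 → NEW=255, ERR=-136792371/2097152
(2,3): OLD=1813260869/16777216 → NEW=0, ERR=1813260869/16777216
(2,4): OLD=129415195631/536870912 → NEW=255, ERR=-7486886929/536870912
(2,5): OLD=1224394582137/8589934592 → NEW=255, ERR=-966038738823/8589934592
(3,0): OLD=392615757/2097152 → NEW=255, ERR=-142158003/2097152
Target (3,0): original=138, with diffused error = 392615757/2097152

Answer: 392615757/2097152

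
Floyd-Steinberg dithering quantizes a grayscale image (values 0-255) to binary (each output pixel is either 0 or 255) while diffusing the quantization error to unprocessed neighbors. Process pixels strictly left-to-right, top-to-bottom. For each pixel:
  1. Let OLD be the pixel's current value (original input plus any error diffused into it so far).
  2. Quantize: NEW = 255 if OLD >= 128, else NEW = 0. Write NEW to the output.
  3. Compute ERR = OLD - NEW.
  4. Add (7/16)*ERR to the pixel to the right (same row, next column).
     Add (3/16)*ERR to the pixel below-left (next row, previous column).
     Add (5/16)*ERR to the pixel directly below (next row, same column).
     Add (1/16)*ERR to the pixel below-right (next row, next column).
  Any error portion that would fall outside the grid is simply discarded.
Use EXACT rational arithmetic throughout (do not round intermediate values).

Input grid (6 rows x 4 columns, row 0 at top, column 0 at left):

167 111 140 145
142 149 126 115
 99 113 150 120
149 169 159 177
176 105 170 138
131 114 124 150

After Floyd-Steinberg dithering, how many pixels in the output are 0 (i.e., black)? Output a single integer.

(0,0): OLD=167 → NEW=255, ERR=-88
(0,1): OLD=145/2 → NEW=0, ERR=145/2
(0,2): OLD=5495/32 → NEW=255, ERR=-2665/32
(0,3): OLD=55585/512 → NEW=0, ERR=55585/512
(1,0): OLD=4099/32 → NEW=255, ERR=-4061/32
(1,1): OLD=24325/256 → NEW=0, ERR=24325/256
(1,2): OLD=1363417/8192 → NEW=255, ERR=-725543/8192
(1,3): OLD=13759039/131072 → NEW=0, ERR=13759039/131072
(2,0): OLD=316039/4096 → NEW=0, ERR=316039/4096
(2,1): OLD=19911437/131072 → NEW=255, ERR=-13511923/131072
(2,2): OLD=26959677/262144 → NEW=0, ERR=26959677/262144
(2,3): OLD=806407233/4194304 → NEW=255, ERR=-263140287/4194304
(3,0): OLD=322506119/2097152 → NEW=255, ERR=-212267641/2097152
(3,1): OLD=3912715897/33554432 → NEW=0, ERR=3912715897/33554432
(3,2): OLD=120231260391/536870912 → NEW=255, ERR=-16670822169/536870912
(3,3): OLD=1290526302417/8589934592 → NEW=255, ERR=-899907018543/8589934592
(4,0): OLD=89246016923/536870912 → NEW=255, ERR=-47656065637/536870912
(4,1): OLD=388507480929/4294967296 → NEW=0, ERR=388507480929/4294967296
(4,2): OLD=25771995263729/137438953472 → NEW=255, ERR=-9274937871631/137438953472
(4,3): OLD=162280352206055/2199023255552 → NEW=0, ERR=162280352206055/2199023255552
(5,0): OLD=8261531269723/68719476736 → NEW=0, ERR=8261531269723/68719476736
(5,1): OLD=388486519439725/2199023255552 → NEW=255, ERR=-172264410726035/2199023255552
(5,2): OLD=6056197502063/68719476736 → NEW=0, ERR=6056197502063/68719476736
(5,3): OLD=7297246808871091/35184372088832 → NEW=255, ERR=-1674768073781069/35184372088832
Output grid:
  Row 0: #.#.  (2 black, running=2)
  Row 1: #.#.  (2 black, running=4)
  Row 2: .#.#  (2 black, running=6)
  Row 3: #.##  (1 black, running=7)
  Row 4: #.#.  (2 black, running=9)
  Row 5: .#.#  (2 black, running=11)

Answer: 11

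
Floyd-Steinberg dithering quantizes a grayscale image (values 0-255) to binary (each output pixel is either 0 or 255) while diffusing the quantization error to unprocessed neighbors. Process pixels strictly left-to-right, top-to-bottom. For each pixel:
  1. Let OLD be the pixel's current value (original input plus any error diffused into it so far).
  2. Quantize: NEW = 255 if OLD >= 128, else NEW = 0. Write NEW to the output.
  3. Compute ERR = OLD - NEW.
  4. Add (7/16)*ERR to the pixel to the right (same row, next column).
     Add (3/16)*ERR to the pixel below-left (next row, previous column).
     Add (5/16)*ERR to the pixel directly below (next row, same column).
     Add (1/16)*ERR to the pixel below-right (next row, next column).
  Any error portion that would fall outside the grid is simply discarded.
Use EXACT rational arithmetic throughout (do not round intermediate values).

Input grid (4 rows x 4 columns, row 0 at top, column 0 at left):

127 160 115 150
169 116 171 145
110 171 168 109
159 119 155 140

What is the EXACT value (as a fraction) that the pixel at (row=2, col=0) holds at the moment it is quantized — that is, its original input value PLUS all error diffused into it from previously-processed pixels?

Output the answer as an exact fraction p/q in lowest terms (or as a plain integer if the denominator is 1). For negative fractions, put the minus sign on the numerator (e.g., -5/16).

Answer: 3708511/32768

Derivation:
(0,0): OLD=127 → NEW=0, ERR=127
(0,1): OLD=3449/16 → NEW=255, ERR=-631/16
(0,2): OLD=25023/256 → NEW=0, ERR=25023/256
(0,3): OLD=789561/4096 → NEW=255, ERR=-254919/4096
(1,0): OLD=51531/256 → NEW=255, ERR=-13749/256
(1,1): OLD=217997/2048 → NEW=0, ERR=217997/2048
(1,2): OLD=15334161/65536 → NEW=255, ERR=-1377519/65536
(1,3): OLD=128413255/1048576 → NEW=0, ERR=128413255/1048576
(2,0): OLD=3708511/32768 → NEW=0, ERR=3708511/32768
Target (2,0): original=110, with diffused error = 3708511/32768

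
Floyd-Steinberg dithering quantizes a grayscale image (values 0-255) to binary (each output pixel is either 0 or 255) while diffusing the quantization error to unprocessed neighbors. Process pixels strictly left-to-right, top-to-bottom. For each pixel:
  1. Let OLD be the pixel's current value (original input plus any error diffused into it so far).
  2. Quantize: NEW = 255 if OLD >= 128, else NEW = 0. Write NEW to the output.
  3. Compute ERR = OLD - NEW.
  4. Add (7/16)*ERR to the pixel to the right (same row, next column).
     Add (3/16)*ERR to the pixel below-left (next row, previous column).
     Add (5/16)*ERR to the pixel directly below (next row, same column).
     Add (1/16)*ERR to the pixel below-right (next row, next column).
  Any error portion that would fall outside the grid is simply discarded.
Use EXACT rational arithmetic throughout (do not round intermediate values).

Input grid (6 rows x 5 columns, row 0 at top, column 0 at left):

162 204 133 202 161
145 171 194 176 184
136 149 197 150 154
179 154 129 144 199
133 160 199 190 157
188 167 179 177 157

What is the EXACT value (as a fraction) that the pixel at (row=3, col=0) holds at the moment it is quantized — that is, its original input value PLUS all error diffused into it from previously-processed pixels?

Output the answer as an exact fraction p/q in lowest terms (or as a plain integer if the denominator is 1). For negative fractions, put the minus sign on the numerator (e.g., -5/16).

(0,0): OLD=162 → NEW=255, ERR=-93
(0,1): OLD=2613/16 → NEW=255, ERR=-1467/16
(0,2): OLD=23779/256 → NEW=0, ERR=23779/256
(0,3): OLD=993845/4096 → NEW=255, ERR=-50635/4096
(0,4): OLD=10196851/65536 → NEW=255, ERR=-6514829/65536
(1,0): OLD=25279/256 → NEW=0, ERR=25279/256
(1,1): OLD=403769/2048 → NEW=255, ERR=-118471/2048
(1,2): OLD=12430253/65536 → NEW=255, ERR=-4281427/65536
(1,3): OLD=34267881/262144 → NEW=255, ERR=-32578839/262144
(1,4): OLD=410162843/4194304 → NEW=0, ERR=410162843/4194304
(2,0): OLD=5112195/32768 → NEW=255, ERR=-3243645/32768
(2,1): OLD=85498577/1048576 → NEW=0, ERR=85498577/1048576
(2,2): OLD=3109484211/16777216 → NEW=255, ERR=-1168705869/16777216
(2,3): OLD=25485057641/268435456 → NEW=0, ERR=25485057641/268435456
(2,4): OLD=937711745695/4294967296 → NEW=255, ERR=-157504914785/4294967296
(3,0): OLD=2740634195/16777216 → NEW=255, ERR=-1537555885/16777216
Target (3,0): original=179, with diffused error = 2740634195/16777216

Answer: 2740634195/16777216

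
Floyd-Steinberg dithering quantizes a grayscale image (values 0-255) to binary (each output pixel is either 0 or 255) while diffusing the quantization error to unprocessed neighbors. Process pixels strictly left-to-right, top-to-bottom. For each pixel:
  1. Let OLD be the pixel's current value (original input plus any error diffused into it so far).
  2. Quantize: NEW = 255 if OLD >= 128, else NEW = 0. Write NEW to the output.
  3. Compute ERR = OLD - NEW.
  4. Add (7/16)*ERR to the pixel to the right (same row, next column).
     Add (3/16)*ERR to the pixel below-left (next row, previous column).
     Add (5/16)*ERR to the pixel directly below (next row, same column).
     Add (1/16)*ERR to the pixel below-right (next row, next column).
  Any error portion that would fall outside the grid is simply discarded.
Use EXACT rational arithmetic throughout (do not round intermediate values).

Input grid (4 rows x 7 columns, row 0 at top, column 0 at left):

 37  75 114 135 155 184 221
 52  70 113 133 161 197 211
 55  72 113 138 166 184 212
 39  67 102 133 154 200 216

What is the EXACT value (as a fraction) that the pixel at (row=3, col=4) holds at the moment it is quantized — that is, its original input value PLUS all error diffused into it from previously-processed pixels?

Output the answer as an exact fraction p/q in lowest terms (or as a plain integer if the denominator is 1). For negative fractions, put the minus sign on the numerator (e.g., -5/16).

(0,0): OLD=37 → NEW=0, ERR=37
(0,1): OLD=1459/16 → NEW=0, ERR=1459/16
(0,2): OLD=39397/256 → NEW=255, ERR=-25883/256
(0,3): OLD=371779/4096 → NEW=0, ERR=371779/4096
(0,4): OLD=12760533/65536 → NEW=255, ERR=-3951147/65536
(0,5): OLD=165279955/1048576 → NEW=255, ERR=-102106925/1048576
(0,6): OLD=2993016261/16777216 → NEW=255, ERR=-1285173819/16777216
(1,0): OLD=20649/256 → NEW=0, ERR=20649/256
(1,1): OLD=239903/2048 → NEW=0, ERR=239903/2048
(1,2): OLD=10182411/65536 → NEW=255, ERR=-6529269/65536
(1,3): OLD=26254639/262144 → NEW=0, ERR=26254639/262144
(1,4): OLD=2909024557/16777216 → NEW=255, ERR=-1369165523/16777216
(1,5): OLD=15131028541/134217728 → NEW=0, ERR=15131028541/134217728
(1,6): OLD=494559610355/2147483648 → NEW=255, ERR=-53048719885/2147483648
(2,0): OLD=3347909/32768 → NEW=0, ERR=3347909/32768
(2,1): OLD=146451015/1048576 → NEW=255, ERR=-120935865/1048576
(2,2): OLD=964818837/16777216 → NEW=0, ERR=964818837/16777216
(2,3): OLD=23210159917/134217728 → NEW=255, ERR=-11015360723/134217728
(2,4): OLD=141721800189/1073741824 → NEW=255, ERR=-132082364931/1073741824
(2,5): OLD=5349121687359/34359738368 → NEW=255, ERR=-3412611596481/34359738368
(2,6): OLD=92289597084585/549755813888 → NEW=255, ERR=-47898135456855/549755813888
(3,0): OLD=827169269/16777216 → NEW=0, ERR=827169269/16777216
(3,1): OLD=9354538577/134217728 → NEW=0, ERR=9354538577/134217728
(3,2): OLD=137295991363/1073741824 → NEW=0, ERR=137295991363/1073741824
(3,3): OLD=617720355717/4294967296 → NEW=255, ERR=-477496304763/4294967296
(3,4): OLD=23731656748533/549755813888 → NEW=0, ERR=23731656748533/549755813888
Target (3,4): original=154, with diffused error = 23731656748533/549755813888

Answer: 23731656748533/549755813888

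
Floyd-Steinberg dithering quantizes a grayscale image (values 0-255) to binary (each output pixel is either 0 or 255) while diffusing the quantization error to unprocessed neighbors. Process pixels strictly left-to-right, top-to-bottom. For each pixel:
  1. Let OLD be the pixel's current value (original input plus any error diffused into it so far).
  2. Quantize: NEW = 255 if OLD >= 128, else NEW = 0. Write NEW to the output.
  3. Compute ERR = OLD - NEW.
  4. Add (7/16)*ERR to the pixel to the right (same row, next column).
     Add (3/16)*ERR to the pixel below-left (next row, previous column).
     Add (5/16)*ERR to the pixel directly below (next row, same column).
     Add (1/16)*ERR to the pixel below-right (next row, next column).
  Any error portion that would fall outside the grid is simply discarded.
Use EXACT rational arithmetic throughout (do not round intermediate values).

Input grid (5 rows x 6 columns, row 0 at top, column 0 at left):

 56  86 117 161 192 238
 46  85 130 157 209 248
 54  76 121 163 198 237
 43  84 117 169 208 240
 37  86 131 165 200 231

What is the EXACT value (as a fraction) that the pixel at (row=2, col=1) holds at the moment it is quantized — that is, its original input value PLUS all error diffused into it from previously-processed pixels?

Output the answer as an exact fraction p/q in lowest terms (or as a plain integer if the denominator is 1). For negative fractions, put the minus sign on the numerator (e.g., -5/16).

(0,0): OLD=56 → NEW=0, ERR=56
(0,1): OLD=221/2 → NEW=0, ERR=221/2
(0,2): OLD=5291/32 → NEW=255, ERR=-2869/32
(0,3): OLD=62349/512 → NEW=0, ERR=62349/512
(0,4): OLD=2009307/8192 → NEW=255, ERR=-79653/8192
(0,5): OLD=30637565/131072 → NEW=255, ERR=-2785795/131072
(1,0): OLD=2695/32 → NEW=0, ERR=2695/32
(1,1): OLD=36625/256 → NEW=255, ERR=-28655/256
(1,2): OLD=677893/8192 → NEW=0, ERR=677893/8192
(1,3): OLD=7334513/32768 → NEW=255, ERR=-1021327/32768
(1,4): OLD=410939331/2097152 → NEW=255, ERR=-123834429/2097152
(1,5): OLD=7211403365/33554432 → NEW=255, ERR=-1344976795/33554432
(2,0): OLD=243019/4096 → NEW=0, ERR=243019/4096
(2,1): OLD=11502537/131072 → NEW=0, ERR=11502537/131072
Target (2,1): original=76, with diffused error = 11502537/131072

Answer: 11502537/131072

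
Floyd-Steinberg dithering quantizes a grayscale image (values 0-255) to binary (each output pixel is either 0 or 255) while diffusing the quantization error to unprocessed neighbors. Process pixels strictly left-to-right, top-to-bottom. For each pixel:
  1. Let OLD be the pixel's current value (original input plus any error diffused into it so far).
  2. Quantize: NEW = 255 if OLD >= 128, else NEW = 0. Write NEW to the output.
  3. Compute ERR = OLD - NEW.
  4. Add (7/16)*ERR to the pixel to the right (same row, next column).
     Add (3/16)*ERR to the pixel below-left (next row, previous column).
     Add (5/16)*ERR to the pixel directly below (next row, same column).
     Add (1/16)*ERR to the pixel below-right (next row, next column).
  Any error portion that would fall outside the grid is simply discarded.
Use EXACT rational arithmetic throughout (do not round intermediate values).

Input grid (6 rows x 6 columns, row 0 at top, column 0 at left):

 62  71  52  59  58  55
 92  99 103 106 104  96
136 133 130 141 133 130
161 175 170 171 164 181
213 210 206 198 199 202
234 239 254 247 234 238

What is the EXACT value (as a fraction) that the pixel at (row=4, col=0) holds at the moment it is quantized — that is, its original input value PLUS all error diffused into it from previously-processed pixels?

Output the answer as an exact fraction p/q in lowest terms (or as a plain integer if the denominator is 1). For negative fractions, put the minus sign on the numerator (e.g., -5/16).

(0,0): OLD=62 → NEW=0, ERR=62
(0,1): OLD=785/8 → NEW=0, ERR=785/8
(0,2): OLD=12151/128 → NEW=0, ERR=12151/128
(0,3): OLD=205889/2048 → NEW=0, ERR=205889/2048
(0,4): OLD=3341767/32768 → NEW=0, ERR=3341767/32768
(0,5): OLD=52228209/524288 → NEW=0, ERR=52228209/524288
(1,0): OLD=16611/128 → NEW=255, ERR=-16029/128
(1,1): OLD=98869/1024 → NEW=0, ERR=98869/1024
(1,2): OLD=6549977/32768 → NEW=255, ERR=-1805863/32768
(1,3): OLD=18135141/131072 → NEW=255, ERR=-15288219/131072
(1,4): OLD=921078671/8388608 → NEW=0, ERR=921078671/8388608
(1,5): OLD=24366201657/134217728 → NEW=255, ERR=-9859318983/134217728
(2,0): OLD=1883671/16384 → NEW=0, ERR=1883671/16384
(2,1): OLD=102399725/524288 → NEW=255, ERR=-31293715/524288
(2,2): OLD=594156295/8388608 → NEW=0, ERR=594156295/8388608
(2,3): OLD=10246249359/67108864 → NEW=255, ERR=-6866510961/67108864
(2,4): OLD=217937372205/2147483648 → NEW=0, ERR=217937372205/2147483648
(2,5): OLD=5439378214411/34359738368 → NEW=255, ERR=-3322355069429/34359738368
(3,0): OLD=1558072103/8388608 → NEW=255, ERR=-581022937/8388608
(3,1): OLD=9832176539/67108864 → NEW=255, ERR=-7280583781/67108864
(3,2): OLD=65366573505/536870912 → NEW=0, ERR=65366573505/536870912
(3,3): OLD=7413053693443/34359738368 → NEW=255, ERR=-1348679590397/34359738368
(3,4): OLD=42335733650467/274877906944 → NEW=255, ERR=-27758132620253/274877906944
(3,5): OLD=496741271033133/4398046511104 → NEW=0, ERR=496741271033133/4398046511104
(4,0): OLD=183624339689/1073741824 → NEW=255, ERR=-90179825431/1073741824
Target (4,0): original=213, with diffused error = 183624339689/1073741824

Answer: 183624339689/1073741824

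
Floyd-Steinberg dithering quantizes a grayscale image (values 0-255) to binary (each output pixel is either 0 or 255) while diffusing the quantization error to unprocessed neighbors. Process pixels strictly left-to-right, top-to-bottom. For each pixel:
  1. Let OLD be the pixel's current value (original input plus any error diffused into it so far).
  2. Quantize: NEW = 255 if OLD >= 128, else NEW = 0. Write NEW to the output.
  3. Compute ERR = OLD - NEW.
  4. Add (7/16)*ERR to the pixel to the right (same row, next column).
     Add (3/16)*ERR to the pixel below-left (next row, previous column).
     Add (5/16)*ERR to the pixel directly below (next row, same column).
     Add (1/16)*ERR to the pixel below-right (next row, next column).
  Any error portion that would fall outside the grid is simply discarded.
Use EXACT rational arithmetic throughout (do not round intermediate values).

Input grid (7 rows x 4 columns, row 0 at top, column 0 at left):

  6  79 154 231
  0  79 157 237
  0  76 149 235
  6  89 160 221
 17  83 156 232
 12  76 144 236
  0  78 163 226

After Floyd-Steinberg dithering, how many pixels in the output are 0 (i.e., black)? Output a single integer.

(0,0): OLD=6 → NEW=0, ERR=6
(0,1): OLD=653/8 → NEW=0, ERR=653/8
(0,2): OLD=24283/128 → NEW=255, ERR=-8357/128
(0,3): OLD=414589/2048 → NEW=255, ERR=-107651/2048
(1,0): OLD=2199/128 → NEW=0, ERR=2199/128
(1,1): OLD=102561/1024 → NEW=0, ERR=102561/1024
(1,2): OLD=5756085/32768 → NEW=255, ERR=-2599755/32768
(1,3): OLD=95306499/524288 → NEW=255, ERR=-38386941/524288
(2,0): OLD=395643/16384 → NEW=0, ERR=395643/16384
(2,1): OLD=54558329/524288 → NEW=0, ERR=54558329/524288
(2,2): OLD=170147613/1048576 → NEW=255, ERR=-97239267/1048576
(2,3): OLD=2794909321/16777216 → NEW=255, ERR=-1483280759/16777216
(3,0): OLD=277309515/8388608 → NEW=0, ERR=277309515/8388608
(3,1): OLD=16120037525/134217728 → NEW=0, ERR=16120037525/134217728
(3,2): OLD=372572709483/2147483648 → NEW=255, ERR=-175035620757/2147483648
(3,3): OLD=5219807129453/34359738368 → NEW=255, ERR=-3541926154387/34359738368
(4,0): OLD=107052095791/2147483648 → NEW=0, ERR=107052095791/2147483648
(4,1): OLD=2218355165325/17179869184 → NEW=255, ERR=-2162511476595/17179869184
(4,2): OLD=34984847776877/549755813888 → NEW=0, ERR=34984847776877/549755813888
(4,3): OLD=1957424304325643/8796093022208 → NEW=255, ERR=-285579416337397/8796093022208
(5,0): OLD=1093084285183/274877906944 → NEW=0, ERR=1093084285183/274877906944
(5,1): OLD=470164293278297/8796093022208 → NEW=0, ERR=470164293278297/8796093022208
(5,2): OLD=762256002288645/4398046511104 → NEW=255, ERR=-359245858042875/4398046511104
(5,3): OLD=27316465722000205/140737488355328 → NEW=255, ERR=-8571593808608435/140737488355328
(6,0): OLD=1585386365464171/140737488355328 → NEW=0, ERR=1585386365464171/140737488355328
(6,1): OLD=190423290269859997/2251799813685248 → NEW=0, ERR=190423290269859997/2251799813685248
(6,2): OLD=5994913105656425915/36028797018963968 → NEW=255, ERR=-3192430134179385925/36028797018963968
(6,3): OLD=94018536937211978013/576460752303423488 → NEW=255, ERR=-52978954900161011427/576460752303423488
Output grid:
  Row 0: ..##  (2 black, running=2)
  Row 1: ..##  (2 black, running=4)
  Row 2: ..##  (2 black, running=6)
  Row 3: ..##  (2 black, running=8)
  Row 4: .#.#  (2 black, running=10)
  Row 5: ..##  (2 black, running=12)
  Row 6: ..##  (2 black, running=14)

Answer: 14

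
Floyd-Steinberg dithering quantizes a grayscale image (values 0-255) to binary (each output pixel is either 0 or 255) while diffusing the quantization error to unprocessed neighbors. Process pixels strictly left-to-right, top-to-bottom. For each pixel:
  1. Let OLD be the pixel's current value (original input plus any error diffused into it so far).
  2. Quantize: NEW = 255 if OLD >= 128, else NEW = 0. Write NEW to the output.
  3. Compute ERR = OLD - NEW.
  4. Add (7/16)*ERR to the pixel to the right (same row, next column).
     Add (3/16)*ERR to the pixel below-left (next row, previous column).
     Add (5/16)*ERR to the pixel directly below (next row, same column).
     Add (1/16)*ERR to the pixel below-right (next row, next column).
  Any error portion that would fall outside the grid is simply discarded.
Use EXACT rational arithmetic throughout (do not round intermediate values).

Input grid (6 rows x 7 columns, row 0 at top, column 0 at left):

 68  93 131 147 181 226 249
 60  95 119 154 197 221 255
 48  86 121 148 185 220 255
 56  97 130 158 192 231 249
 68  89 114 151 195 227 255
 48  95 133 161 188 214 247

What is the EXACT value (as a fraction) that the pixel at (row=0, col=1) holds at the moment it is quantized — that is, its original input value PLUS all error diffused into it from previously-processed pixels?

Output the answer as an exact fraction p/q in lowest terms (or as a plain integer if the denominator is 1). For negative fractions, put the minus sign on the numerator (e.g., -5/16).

(0,0): OLD=68 → NEW=0, ERR=68
(0,1): OLD=491/4 → NEW=0, ERR=491/4
Target (0,1): original=93, with diffused error = 491/4

Answer: 491/4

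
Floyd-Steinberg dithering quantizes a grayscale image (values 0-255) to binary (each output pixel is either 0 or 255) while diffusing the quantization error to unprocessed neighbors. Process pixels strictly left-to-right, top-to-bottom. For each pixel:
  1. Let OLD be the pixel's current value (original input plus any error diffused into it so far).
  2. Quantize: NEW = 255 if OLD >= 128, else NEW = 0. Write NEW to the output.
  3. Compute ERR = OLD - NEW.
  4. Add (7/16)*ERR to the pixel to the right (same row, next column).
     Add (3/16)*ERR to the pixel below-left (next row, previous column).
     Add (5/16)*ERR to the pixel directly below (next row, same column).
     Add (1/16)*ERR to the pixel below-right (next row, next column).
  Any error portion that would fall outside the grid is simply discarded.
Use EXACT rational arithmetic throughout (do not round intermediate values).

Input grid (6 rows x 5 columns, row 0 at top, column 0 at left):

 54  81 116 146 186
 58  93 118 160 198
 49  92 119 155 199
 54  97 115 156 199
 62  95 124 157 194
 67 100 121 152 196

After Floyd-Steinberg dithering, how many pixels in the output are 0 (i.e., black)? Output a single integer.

Answer: 15

Derivation:
(0,0): OLD=54 → NEW=0, ERR=54
(0,1): OLD=837/8 → NEW=0, ERR=837/8
(0,2): OLD=20707/128 → NEW=255, ERR=-11933/128
(0,3): OLD=215477/2048 → NEW=0, ERR=215477/2048
(0,4): OLD=7603187/32768 → NEW=255, ERR=-752653/32768
(1,0): OLD=12095/128 → NEW=0, ERR=12095/128
(1,1): OLD=156601/1024 → NEW=255, ERR=-104519/1024
(1,2): OLD=2309421/32768 → NEW=0, ERR=2309421/32768
(1,3): OLD=27994345/131072 → NEW=255, ERR=-5429015/131072
(1,4): OLD=375970459/2097152 → NEW=255, ERR=-158803301/2097152
(2,0): OLD=973059/16384 → NEW=0, ERR=973059/16384
(2,1): OLD=55158865/524288 → NEW=0, ERR=55158865/524288
(2,2): OLD=1450448179/8388608 → NEW=255, ERR=-688646861/8388608
(2,3): OLD=12931507177/134217728 → NEW=0, ERR=12931507177/134217728
(2,4): OLD=461493428511/2147483648 → NEW=255, ERR=-86114901729/2147483648
(3,0): OLD=774150867/8388608 → NEW=0, ERR=774150867/8388608
(3,1): OLD=10641575255/67108864 → NEW=255, ERR=-6471185065/67108864
(3,2): OLD=154187470701/2147483648 → NEW=0, ERR=154187470701/2147483648
(3,3): OLD=879914219109/4294967296 → NEW=255, ERR=-215302441371/4294967296
(3,4): OLD=11720717993241/68719476736 → NEW=255, ERR=-5802748574439/68719476736
(4,0): OLD=78124472573/1073741824 → NEW=0, ERR=78124472573/1073741824
(4,1): OLD=3983273184637/34359738368 → NEW=0, ERR=3983273184637/34359738368
(4,2): OLD=99907125524467/549755813888 → NEW=255, ERR=-40280607016973/549755813888
(4,3): OLD=861434819603325/8796093022208 → NEW=0, ERR=861434819603325/8796093022208
(4,4): OLD=29178417990588139/140737488355328 → NEW=255, ERR=-6709641540020501/140737488355328
(5,0): OLD=61283374696087/549755813888 → NEW=0, ERR=61283374696087/549755813888
(5,1): OLD=773206344385413/4398046511104 → NEW=255, ERR=-348295515946107/4398046511104
(5,2): OLD=12534672700468397/140737488355328 → NEW=0, ERR=12534672700468397/140737488355328
(5,3): OLD=117122576533823971/562949953421312 → NEW=255, ERR=-26429661588610589/562949953421312
(5,4): OLD=1501342420463163089/9007199254740992 → NEW=255, ERR=-795493389495789871/9007199254740992
Output grid:
  Row 0: ..#.#  (3 black, running=3)
  Row 1: .#.##  (2 black, running=5)
  Row 2: ..#.#  (3 black, running=8)
  Row 3: .#.##  (2 black, running=10)
  Row 4: ..#.#  (3 black, running=13)
  Row 5: .#.##  (2 black, running=15)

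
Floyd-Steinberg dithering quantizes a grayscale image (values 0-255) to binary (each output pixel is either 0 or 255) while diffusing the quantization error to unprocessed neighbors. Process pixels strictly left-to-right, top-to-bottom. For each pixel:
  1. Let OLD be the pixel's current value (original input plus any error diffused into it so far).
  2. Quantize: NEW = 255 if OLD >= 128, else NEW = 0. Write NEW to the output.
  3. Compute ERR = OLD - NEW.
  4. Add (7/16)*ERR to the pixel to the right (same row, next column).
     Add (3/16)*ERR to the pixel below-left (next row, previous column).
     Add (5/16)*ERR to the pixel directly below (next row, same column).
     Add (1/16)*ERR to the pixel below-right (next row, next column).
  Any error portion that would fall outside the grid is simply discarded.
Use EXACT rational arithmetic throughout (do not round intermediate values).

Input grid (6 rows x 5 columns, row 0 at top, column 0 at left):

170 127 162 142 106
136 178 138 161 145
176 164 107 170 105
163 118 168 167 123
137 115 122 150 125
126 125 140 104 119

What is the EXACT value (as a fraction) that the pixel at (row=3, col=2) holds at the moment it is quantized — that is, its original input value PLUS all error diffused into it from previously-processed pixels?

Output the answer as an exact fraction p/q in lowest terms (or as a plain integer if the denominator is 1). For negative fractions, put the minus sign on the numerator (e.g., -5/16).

(0,0): OLD=170 → NEW=255, ERR=-85
(0,1): OLD=1437/16 → NEW=0, ERR=1437/16
(0,2): OLD=51531/256 → NEW=255, ERR=-13749/256
(0,3): OLD=485389/4096 → NEW=0, ERR=485389/4096
(0,4): OLD=10344539/65536 → NEW=255, ERR=-6367141/65536
(1,0): OLD=32327/256 → NEW=0, ERR=32327/256
(1,1): OLD=503665/2048 → NEW=255, ERR=-18575/2048
(1,2): OLD=9508037/65536 → NEW=255, ERR=-7203643/65536
(1,3): OLD=33651297/262144 → NEW=255, ERR=-33195423/262144
(1,4): OLD=279528195/4194304 → NEW=0, ERR=279528195/4194304
(2,0): OLD=7004523/32768 → NEW=255, ERR=-1351317/32768
(2,1): OLD=136740809/1048576 → NEW=255, ERR=-130646071/1048576
(2,2): OLD=-103507301/16777216 → NEW=0, ERR=-103507301/16777216
(2,3): OLD=35797146785/268435456 → NEW=255, ERR=-32653894495/268435456
(2,4): OLD=277851213863/4294967296 → NEW=0, ERR=277851213863/4294967296
(3,0): OLD=2126537275/16777216 → NEW=0, ERR=2126537275/16777216
(3,1): OLD=17553531423/134217728 → NEW=255, ERR=-16671989217/134217728
(3,2): OLD=348458994949/4294967296 → NEW=0, ERR=348458994949/4294967296
Target (3,2): original=168, with diffused error = 348458994949/4294967296

Answer: 348458994949/4294967296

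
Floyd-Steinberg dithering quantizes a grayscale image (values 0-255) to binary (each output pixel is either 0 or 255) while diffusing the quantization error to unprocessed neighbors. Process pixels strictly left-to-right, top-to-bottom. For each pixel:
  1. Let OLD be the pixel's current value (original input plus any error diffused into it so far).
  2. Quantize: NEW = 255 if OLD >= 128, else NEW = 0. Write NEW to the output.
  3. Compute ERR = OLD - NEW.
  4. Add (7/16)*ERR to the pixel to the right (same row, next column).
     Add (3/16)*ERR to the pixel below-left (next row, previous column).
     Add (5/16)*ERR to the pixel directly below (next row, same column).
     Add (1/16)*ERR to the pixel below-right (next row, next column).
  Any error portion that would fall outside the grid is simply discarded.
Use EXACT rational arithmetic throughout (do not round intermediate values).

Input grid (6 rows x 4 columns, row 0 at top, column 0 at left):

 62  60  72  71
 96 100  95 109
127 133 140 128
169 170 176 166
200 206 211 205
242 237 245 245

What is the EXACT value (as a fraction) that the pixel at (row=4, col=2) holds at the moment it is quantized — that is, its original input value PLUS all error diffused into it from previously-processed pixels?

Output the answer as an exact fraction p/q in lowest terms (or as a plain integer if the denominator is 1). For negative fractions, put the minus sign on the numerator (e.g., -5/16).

(0,0): OLD=62 → NEW=0, ERR=62
(0,1): OLD=697/8 → NEW=0, ERR=697/8
(0,2): OLD=14095/128 → NEW=0, ERR=14095/128
(0,3): OLD=244073/2048 → NEW=0, ERR=244073/2048
(1,0): OLD=16859/128 → NEW=255, ERR=-15781/128
(1,1): OLD=100157/1024 → NEW=0, ERR=100157/1024
(1,2): OLD=6553409/32768 → NEW=255, ERR=-1802431/32768
(1,3): OLD=67664535/524288 → NEW=255, ERR=-66028905/524288
(2,0): OLD=1749999/16384 → NEW=0, ERR=1749999/16384
(2,1): OLD=100808181/524288 → NEW=255, ERR=-32885259/524288
(2,2): OLD=81650937/1048576 → NEW=0, ERR=81650937/1048576
(2,3): OLD=2001073365/16777216 → NEW=0, ERR=2001073365/16777216
(3,0): OLD=1599018815/8388608 → NEW=255, ERR=-540076225/8388608
(3,1): OLD=19261281441/134217728 → NEW=255, ERR=-14964239199/134217728
(3,2): OLD=365071181791/2147483648 → NEW=255, ERR=-182537148449/2147483648
(3,3): OLD=5873864602521/34359738368 → NEW=255, ERR=-2887868681319/34359738368
(4,0): OLD=341397914003/2147483648 → NEW=255, ERR=-206210416237/2147483648
(4,1): OLD=1875811547641/17179869184 → NEW=0, ERR=1875811547641/17179869184
(4,2): OLD=115162415242521/549755813888 → NEW=255, ERR=-25025317298919/549755813888
Target (4,2): original=211, with diffused error = 115162415242521/549755813888

Answer: 115162415242521/549755813888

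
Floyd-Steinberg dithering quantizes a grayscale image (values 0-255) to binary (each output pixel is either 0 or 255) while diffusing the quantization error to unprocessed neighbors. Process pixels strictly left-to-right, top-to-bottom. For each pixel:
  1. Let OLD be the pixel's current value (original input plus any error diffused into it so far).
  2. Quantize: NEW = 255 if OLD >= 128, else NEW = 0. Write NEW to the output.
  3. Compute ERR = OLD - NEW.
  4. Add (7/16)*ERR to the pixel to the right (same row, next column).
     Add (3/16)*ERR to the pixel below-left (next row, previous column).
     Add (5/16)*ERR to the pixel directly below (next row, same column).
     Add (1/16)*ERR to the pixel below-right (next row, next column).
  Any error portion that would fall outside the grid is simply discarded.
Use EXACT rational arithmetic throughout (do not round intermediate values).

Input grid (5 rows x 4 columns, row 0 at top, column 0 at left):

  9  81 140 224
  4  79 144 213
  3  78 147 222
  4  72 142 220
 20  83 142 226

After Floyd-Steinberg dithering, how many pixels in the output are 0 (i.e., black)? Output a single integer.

Answer: 11

Derivation:
(0,0): OLD=9 → NEW=0, ERR=9
(0,1): OLD=1359/16 → NEW=0, ERR=1359/16
(0,2): OLD=45353/256 → NEW=255, ERR=-19927/256
(0,3): OLD=778015/4096 → NEW=255, ERR=-266465/4096
(1,0): OLD=5821/256 → NEW=0, ERR=5821/256
(1,1): OLD=207787/2048 → NEW=0, ERR=207787/2048
(1,2): OLD=10300551/65536 → NEW=255, ERR=-6411129/65536
(1,3): OLD=152050273/1048576 → NEW=255, ERR=-115336607/1048576
(2,0): OLD=954505/32768 → NEW=0, ERR=954505/32768
(2,1): OLD=110654707/1048576 → NEW=0, ERR=110654707/1048576
(2,2): OLD=311040063/2097152 → NEW=255, ERR=-223733697/2097152
(2,3): OLD=4524425827/33554432 → NEW=255, ERR=-4031954333/33554432
(3,0): OLD=551793785/16777216 → NEW=0, ERR=551793785/16777216
(3,1): OLD=27161383719/268435456 → NEW=0, ERR=27161383719/268435456
(3,2): OLD=588386176985/4294967296 → NEW=255, ERR=-506830483495/4294967296
(3,3): OLD=8531814112879/68719476736 → NEW=0, ERR=8531814112879/68719476736
(4,0): OLD=211526999877/4294967296 → NEW=0, ERR=211526999877/4294967296
(4,1): OLD=3989042012111/34359738368 → NEW=0, ERR=3989042012111/34359738368
(4,2): OLD=203979557204847/1099511627776 → NEW=255, ERR=-76395907878033/1099511627776
(4,3): OLD=3993859216147385/17592186044416 → NEW=255, ERR=-492148225178695/17592186044416
Output grid:
  Row 0: ..##  (2 black, running=2)
  Row 1: ..##  (2 black, running=4)
  Row 2: ..##  (2 black, running=6)
  Row 3: ..#.  (3 black, running=9)
  Row 4: ..##  (2 black, running=11)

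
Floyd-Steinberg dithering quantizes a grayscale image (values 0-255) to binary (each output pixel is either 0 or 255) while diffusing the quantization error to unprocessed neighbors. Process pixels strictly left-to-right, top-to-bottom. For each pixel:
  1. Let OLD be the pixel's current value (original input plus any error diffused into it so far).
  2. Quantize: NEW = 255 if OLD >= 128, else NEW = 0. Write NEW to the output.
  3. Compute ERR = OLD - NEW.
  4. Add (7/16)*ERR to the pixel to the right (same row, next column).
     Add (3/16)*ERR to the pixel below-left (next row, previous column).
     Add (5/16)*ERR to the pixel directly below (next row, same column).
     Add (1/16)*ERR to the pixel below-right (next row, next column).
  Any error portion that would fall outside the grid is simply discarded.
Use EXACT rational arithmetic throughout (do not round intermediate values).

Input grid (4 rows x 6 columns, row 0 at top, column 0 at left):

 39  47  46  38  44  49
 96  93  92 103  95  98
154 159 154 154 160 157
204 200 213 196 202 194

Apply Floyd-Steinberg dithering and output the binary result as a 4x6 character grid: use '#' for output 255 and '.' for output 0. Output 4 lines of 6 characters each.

Answer: ......
.#.#.#
##.##.
######

Derivation:
(0,0): OLD=39 → NEW=0, ERR=39
(0,1): OLD=1025/16 → NEW=0, ERR=1025/16
(0,2): OLD=18951/256 → NEW=0, ERR=18951/256
(0,3): OLD=288305/4096 → NEW=0, ERR=288305/4096
(0,4): OLD=4901719/65536 → NEW=0, ERR=4901719/65536
(0,5): OLD=85692257/1048576 → NEW=0, ERR=85692257/1048576
(1,0): OLD=30771/256 → NEW=0, ERR=30771/256
(1,1): OLD=372581/2048 → NEW=255, ERR=-149659/2048
(1,2): OLD=6577481/65536 → NEW=0, ERR=6577481/65536
(1,3): OLD=49166677/262144 → NEW=255, ERR=-17680043/262144
(1,4): OLD=1821814687/16777216 → NEW=0, ERR=1821814687/16777216
(1,5): OLD=47169598121/268435456 → NEW=255, ERR=-21281443159/268435456
(2,0): OLD=5828135/32768 → NEW=255, ERR=-2527705/32768
(2,1): OLD=135000093/1048576 → NEW=255, ERR=-132386787/1048576
(2,2): OLD=1894396311/16777216 → NEW=0, ERR=1894396311/16777216
(2,3): OLD=28045749919/134217728 → NEW=255, ERR=-6179770721/134217728
(2,4): OLD=664474458717/4294967296 → NEW=255, ERR=-430742201763/4294967296
(2,5): OLD=6537631542363/68719476736 → NEW=0, ERR=6537631542363/68719476736
(3,0): OLD=2620958903/16777216 → NEW=255, ERR=-1657231177/16777216
(3,1): OLD=17942266987/134217728 → NEW=255, ERR=-16283253653/134217728
(3,2): OLD=191861136497/1073741824 → NEW=255, ERR=-81943028623/1073741824
(3,3): OLD=9378588173779/68719476736 → NEW=255, ERR=-8144878393901/68719476736
(3,4): OLD=73538337965171/549755813888 → NEW=255, ERR=-66649394576269/549755813888
(3,5): OLD=1446266544143325/8796093022208 → NEW=255, ERR=-796737176519715/8796093022208
Row 0: ......
Row 1: .#.#.#
Row 2: ##.##.
Row 3: ######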